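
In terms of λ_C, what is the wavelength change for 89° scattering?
0.9825 λ_C

The Compton shift formula is:
Δλ = λ_C(1 - cos θ)

Dividing both sides by λ_C:
Δλ/λ_C = 1 - cos θ

For θ = 89°:
Δλ/λ_C = 1 - cos(89°)
Δλ/λ_C = 1 - 0.0175
Δλ/λ_C = 0.9825

This means the shift is 0.9825 × λ_C = 2.3840 pm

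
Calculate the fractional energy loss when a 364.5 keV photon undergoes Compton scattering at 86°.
0.3989 (or 39.89%)

Calculate initial and final photon energies:

Initial: E₀ = 364.5 keV → λ₀ = 3.4015 pm
Compton shift: Δλ = 2.2571 pm
Final wavelength: λ' = 5.6585 pm
Final energy: E' = 219.1096 keV

Fractional energy loss:
(E₀ - E')/E₀ = (364.5000 - 219.1096)/364.5000
= 145.3904/364.5000
= 0.3989
= 39.89%

(Intermediate values are shown rounded; full precision is carried through to the final answer.)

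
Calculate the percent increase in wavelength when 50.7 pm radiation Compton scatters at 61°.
2.4655%

Calculate the Compton shift:
Δλ = λ_C(1 - cos(61°))
Δλ = 2.4263 × (1 - cos(61°))
Δλ = 2.4263 × 0.5152
Δλ = 1.2500 pm

Percentage change:
(Δλ/λ₀) × 100 = (1.2500/50.7) × 100
= 2.4655%

(Intermediate values are shown rounded; full precision is carried through to the final answer.)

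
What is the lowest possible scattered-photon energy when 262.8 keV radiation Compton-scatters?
129.5492 keV (at θ = 180°)

The scattered photon has minimum energy when its wavelength is maximum, i.e., when the Compton shift Δλ = λ_C(1 − cos θ) is maximum. This occurs at θ = 180° (backscattering), giving Δλ_max = 2λ_C = 4.8526 pm.

Initial wavelength: λ₀ = hc/E₀ = 4.7178 pm
Maximum final wavelength: λ'_max = λ₀ + 2λ_C = 4.7178 + 4.8526 = 9.5704 pm
Minimum final energy: E'_min = hc/λ'_max = 129.5492 keV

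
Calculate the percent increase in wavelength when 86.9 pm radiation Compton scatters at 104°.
3.4675%

Calculate the Compton shift:
Δλ = λ_C(1 - cos(104°))
Δλ = 2.4263 × (1 - cos(104°))
Δλ = 2.4263 × 1.2419
Δλ = 3.0133 pm

Percentage change:
(Δλ/λ₀) × 100 = (3.0133/86.9) × 100
= 3.4675%

(Intermediate values are shown rounded; full precision is carried through to the final answer.)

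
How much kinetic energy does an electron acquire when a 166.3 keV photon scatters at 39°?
11.2455 keV

By energy conservation: K_e = E_initial - E_final

First find the scattered photon energy:
Initial wavelength: λ = hc/E = 7.4555 pm
Compton shift: Δλ = λ_C(1 - cos(39°)) = 0.5407 pm
Final wavelength: λ' = 7.4555 + 0.5407 = 7.9962 pm
Final photon energy: E' = hc/λ' = 155.0545 keV

Electron kinetic energy:
K_e = E - E' = 166.3000 - 155.0545 = 11.2455 keV

(Intermediate values are shown rounded; full precision is carried through to the final answer.)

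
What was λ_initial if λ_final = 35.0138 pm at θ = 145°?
30.6000 pm

From λ' = λ + Δλ, we have λ = λ' - Δλ

First calculate the Compton shift:
Δλ = λ_C(1 - cos θ)
Δλ = 2.4263 × (1 - cos(145°))
Δλ = 2.4263 × 1.8192
Δλ = 4.4138 pm

Initial wavelength:
λ = λ' - Δλ
λ = 35.0138 - 4.4138
λ = 30.6000 pm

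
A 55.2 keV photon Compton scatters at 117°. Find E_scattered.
47.7069 keV

First convert energy to wavelength:
λ = hc/E, with hc ≈ 1239.842 keV·pm (i.e. 1239.842 eV·nm)

For E = 55.2 keV = 55200 eV:
λ = 1239.842 keV·pm / 55.2 keV
λ = 22.4609 pm

Calculate the Compton shift:
Δλ = λ_C(1 - cos(117°)) = 2.4263 × 1.4540
Δλ = 3.5278 pm

Final wavelength:
λ' = 22.4609 + 3.5278 = 25.9887 pm

Final energy:
E' = hc/λ' = 1239.842 / 25.9887 = 47.7069 keV

(Intermediate values are shown rounded; full precision is carried through to the final answer.)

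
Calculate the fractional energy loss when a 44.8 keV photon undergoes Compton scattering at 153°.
0.1422 (or 14.22%)

Calculate initial and final photon energies:

Initial: E₀ = 44.8 keV → λ₀ = 27.6750 pm
Compton shift: Δλ = 4.5882 pm
Final wavelength: λ' = 32.2632 pm
Final energy: E' = 38.4290 keV

Fractional energy loss:
(E₀ - E')/E₀ = (44.8000 - 38.4290)/44.8000
= 6.3710/44.8000
= 0.1422
= 14.22%

(Intermediate values are shown rounded; full precision is carried through to the final answer.)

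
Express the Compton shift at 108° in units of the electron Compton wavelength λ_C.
1.3090 λ_C

The Compton shift formula is:
Δλ = λ_C(1 - cos θ)

Dividing both sides by λ_C:
Δλ/λ_C = 1 - cos θ

For θ = 108°:
Δλ/λ_C = 1 - cos(108°)
Δλ/λ_C = 1 - -0.3090
Δλ/λ_C = 1.3090

This means the shift is 1.3090 × λ_C = 3.1761 pm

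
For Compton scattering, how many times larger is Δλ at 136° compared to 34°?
136° produces the larger shift by a factor of 10.057

Calculate both shifts using Δλ = λ_C(1 - cos θ):

For θ₁ = 34°:
Δλ₁ = 2.4263 × (1 - cos(34°))
Δλ₁ = 2.4263 × 0.1710
Δλ₁ = 0.4148 pm

For θ₂ = 136°:
Δλ₂ = 2.4263 × (1 - cos(136°))
Δλ₂ = 2.4263 × 1.7193
Δλ₂ = 4.1717 pm

The 136° angle produces the larger shift.
Ratio: 4.1717/0.4148 = 10.057

(Intermediate values are shown rounded; full precision is carried through to the final answer.)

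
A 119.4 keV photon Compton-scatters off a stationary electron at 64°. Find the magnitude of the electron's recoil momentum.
6.4015e-23 kg·m/s

The electron is initially at rest, so by conservation of momentum:
p⃗_e = p⃗₀ − p⃗'  (incident photon momentum minus scattered photon momentum)

Photon momentum magnitudes (p = h/λ = E/c):
λ₀ = hc/E₀ = 10.3839 pm → p₀ = h/λ₀ = 6.3811e-23 kg·m/s
Δλ = λ_C(1 − cos 64°) = 1.3627 pm
λ' = 11.7466 pm → p' = h/λ' = 5.6408e-23 kg·m/s

The scattered photon makes angle θ = 64° with the incident direction, so by the law of cosines:
|p⃗_e|² = p₀² + p'² − 2p₀p'cos θ
|p⃗_e|² = (6.3811e-23)² + (5.6408e-23)² − 2·6.3811e-23·5.6408e-23·cos(64°)
|p⃗_e| = 6.4015e-23 kg·m/s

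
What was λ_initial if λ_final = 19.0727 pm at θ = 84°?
16.9000 pm

From λ' = λ + Δλ, we have λ = λ' - Δλ

First calculate the Compton shift:
Δλ = λ_C(1 - cos θ)
Δλ = 2.4263 × (1 - cos(84°))
Δλ = 2.4263 × 0.8955
Δλ = 2.1727 pm

Initial wavelength:
λ = λ' - Δλ
λ = 19.0727 - 2.1727
λ = 16.9000 pm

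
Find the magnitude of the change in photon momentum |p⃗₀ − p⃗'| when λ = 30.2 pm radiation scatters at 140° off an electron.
3.8684e-23 kg·m/s

Photon momentum magnitude is p = h/λ.

Initial momentum:
p₀ = h/λ = 6.6261e-34/3.0200e-11 = 2.1941e-23 kg·m/s

After scattering:
λ' = λ + Δλ = 30.2 + 4.2850 = 34.4850 pm
p' = h/λ' = 6.6261e-34/3.4485e-11 = 1.9214e-23 kg·m/s

Momentum is a vector; the scattered photon's direction makes angle θ = 140° with the incident direction. The magnitude of the vector change Δp⃗ = p⃗₀ − p⃗' is found from the law of cosines:
|Δp⃗|² = p₀² + p'² − 2p₀p'cos θ
|Δp⃗|² = (2.1941e-23)² + (1.9214e-23)² − 2·2.1941e-23·1.9214e-23·cos(140°)
|Δp⃗| = 3.8684e-23 kg·m/s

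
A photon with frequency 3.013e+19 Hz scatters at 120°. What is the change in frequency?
8.069e+18 Hz (decrease)

Convert frequency to wavelength (c = 299792458 m/s):
λ₀ = c/f₀ = 299792458/3.013e+19 = 9.9499654e-12 m = 9.9500 pm

Calculate Compton shift:
Δλ = λ_C(1 - cos(120°)) = 3.6395 pm

Final wavelength:
λ' = λ₀ + Δλ = 9.9500 + 3.6395 = 13.5894 pm

Final frequency:
f' = c/λ' = 299792458/1.3589431e-11 = 2.2060708e+19 Hz

Frequency shift (decrease):
Δf = f₀ - f' = 3.013e+19 - 2.2060708e+19 = 8.069e+18 Hz

(Intermediate values are shown rounded; full precision is carried through to the final answer.)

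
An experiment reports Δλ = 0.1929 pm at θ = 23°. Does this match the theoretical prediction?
Yes, consistent

Calculate the expected shift for θ = 23°:

Δλ_expected = λ_C(1 - cos(23°))
Δλ_expected = 2.4263 × (1 - cos(23°))
Δλ_expected = 2.4263 × 0.0795
Δλ_expected = 0.1929 pm

Given shift: 0.1929 pm
Expected shift: 0.1929 pm
Difference: 0.0000 pm

The values match. This is consistent with Compton scattering at the stated angle.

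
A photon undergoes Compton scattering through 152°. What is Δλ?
4.5686 pm

Using the Compton scattering formula:
Δλ = λ_C(1 - cos θ)

where λ_C = h/(m_e·c) ≈ 2.4263 pm is the Compton wavelength of an electron.

For θ = 152°:
cos(152°) = -0.8829
1 - cos(152°) = 1.8829

Δλ = 2.4263 × 1.8829
Δλ = 4.5686 pm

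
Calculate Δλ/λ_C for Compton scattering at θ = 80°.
0.8264 λ_C

The Compton shift formula is:
Δλ = λ_C(1 - cos θ)

Dividing both sides by λ_C:
Δλ/λ_C = 1 - cos θ

For θ = 80°:
Δλ/λ_C = 1 - cos(80°)
Δλ/λ_C = 1 - 0.1736
Δλ/λ_C = 0.8264

This means the shift is 0.8264 × λ_C = 2.0050 pm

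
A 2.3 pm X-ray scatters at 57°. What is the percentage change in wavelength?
48.0368%

Calculate the Compton shift:
Δλ = λ_C(1 - cos(57°))
Δλ = 2.4263 × (1 - cos(57°))
Δλ = 2.4263 × 0.4554
Δλ = 1.1048 pm

Percentage change:
(Δλ/λ₀) × 100 = (1.1048/2.3) × 100
= 48.0368%

(Intermediate values are shown rounded; full precision is carried through to the final answer.)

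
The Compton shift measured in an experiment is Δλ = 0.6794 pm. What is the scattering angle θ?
43.95°

From the Compton formula Δλ = λ_C(1 - cos θ), we can solve for θ:

cos θ = 1 - Δλ/λ_C

Given:
- Δλ = 0.6794 pm
- λ_C = h/(m_e·c) ≈ 2.42631024 pm

cos θ = 1 - 0.6794/2.42631024
cos θ = 1 - 0.280014
cos θ = 0.719986

θ = arccos(0.719986)
θ = 43.95°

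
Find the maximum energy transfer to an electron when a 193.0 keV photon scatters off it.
83.0525 keV

Maximum energy transfer occurs at θ = 180° (backscattering).

Initial photon: E₀ = 193.0 keV → λ₀ = 6.4241 pm

Maximum Compton shift (at 180°):
Δλ_max = 2λ_C = 2 × 2.4263 = 4.8526 pm

Final wavelength:
λ' = 6.4241 + 4.8526 = 11.2767 pm

Minimum photon energy (maximum energy to electron):
E'_min = hc/λ' = 109.9475 keV

Maximum electron kinetic energy:
K_max = E₀ - E'_min = 193.0000 - 109.9475 = 83.0525 keV

(Intermediate values are shown rounded; full precision is carried through to the final answer.)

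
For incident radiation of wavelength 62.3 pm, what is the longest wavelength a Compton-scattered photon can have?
67.1526 pm (at θ = 180°)

The Compton shift is Δλ = λ_C(1 − cos θ).

Since cos θ ranges from −1 to 1, the factor (1 − cos θ) ranges from 0 to 2; the maximum shift occurs at θ = 180° (backscattering):
Δλ_max = 2λ_C = 2 × 2.4263 pm = 4.8526 pm

Maximum scattered wavelength:
λ'_max = λ₀ + Δλ_max = 62.3 + 4.8526 = 67.1526 pm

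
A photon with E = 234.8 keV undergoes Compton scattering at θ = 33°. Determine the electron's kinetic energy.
16.2044 keV

By energy conservation: K_e = E_initial - E_final

First find the scattered photon energy:
Initial wavelength: λ = hc/E = 5.2804 pm
Compton shift: Δλ = λ_C(1 - cos(33°)) = 0.3914 pm
Final wavelength: λ' = 5.2804 + 0.3914 = 5.6719 pm
Final photon energy: E' = hc/λ' = 218.5956 keV

Electron kinetic energy:
K_e = E - E' = 234.8000 - 218.5956 = 16.2044 keV

(Intermediate values are shown rounded; full precision is carried through to the final answer.)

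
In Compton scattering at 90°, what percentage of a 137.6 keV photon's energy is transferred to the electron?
0.2121 (or 21.21%)

Calculate initial and final photon energies:

Initial: E₀ = 137.6 keV → λ₀ = 9.0105 pm
Compton shift: Δλ = 2.4263 pm
Final wavelength: λ' = 11.4368 pm
Final energy: E' = 108.4082 keV

Fractional energy loss:
(E₀ - E')/E₀ = (137.6000 - 108.4082)/137.6000
= 29.1918/137.6000
= 0.2121
= 21.21%

(Intermediate values are shown rounded; full precision is carried through to the final answer.)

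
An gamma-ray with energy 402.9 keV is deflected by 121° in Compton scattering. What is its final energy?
183.5920 keV

First convert energy to wavelength:
λ = hc/E, with hc ≈ 1239.842 keV·pm (i.e. 1239.842 eV·nm)

For E = 402.9 keV = 402900 eV:
λ = 1239.842 keV·pm / 402.9 keV
λ = 3.0773 pm

Calculate the Compton shift:
Δλ = λ_C(1 - cos(121°)) = 2.4263 × 1.5150
Δλ = 3.6760 pm

Final wavelength:
λ' = 3.0773 + 3.6760 = 6.7532 pm

Final energy:
E' = hc/λ' = 1239.842 / 6.7532 = 183.5920 keV

(Intermediate values are shown rounded; full precision is carried through to the final answer.)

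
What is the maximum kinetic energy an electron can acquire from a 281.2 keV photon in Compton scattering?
147.3328 keV

Maximum energy transfer occurs at θ = 180° (backscattering).

Initial photon: E₀ = 281.2 keV → λ₀ = 4.4091 pm

Maximum Compton shift (at 180°):
Δλ_max = 2λ_C = 2 × 2.4263 = 4.8526 pm

Final wavelength:
λ' = 4.4091 + 4.8526 = 9.2617 pm

Minimum photon energy (maximum energy to electron):
E'_min = hc/λ' = 133.8672 keV

Maximum electron kinetic energy:
K_max = E₀ - E'_min = 281.2000 - 133.8672 = 147.3328 keV

(Intermediate values are shown rounded; full precision is carried through to the final answer.)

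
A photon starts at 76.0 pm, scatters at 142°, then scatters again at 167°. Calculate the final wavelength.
85.1287 pm

Apply Compton shift twice:

First scattering at θ₁ = 142°:
Δλ₁ = λ_C(1 - cos(142°))
Δλ₁ = 2.4263 × 1.7880
Δλ₁ = 4.3383 pm

After first scattering:
λ₁ = 76.0 + 4.3383 = 80.3383 pm

Second scattering at θ₂ = 167°:
Δλ₂ = λ_C(1 - cos(167°))
Δλ₂ = 2.4263 × 1.9744
Δλ₂ = 4.7904 pm

Final wavelength:
λ₂ = 80.3383 + 4.7904 = 85.1287 pm

Total shift: Δλ_total = 4.3383 + 4.7904 = 9.1287 pm

(Intermediate values are shown rounded; full precision is carried through to the final answer.)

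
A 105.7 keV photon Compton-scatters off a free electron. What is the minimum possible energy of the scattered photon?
74.7684 keV (at θ = 180°)

The scattered photon has minimum energy when its wavelength is maximum, i.e., when the Compton shift Δλ = λ_C(1 − cos θ) is maximum. This occurs at θ = 180° (backscattering), giving Δλ_max = 2λ_C = 4.8526 pm.

Initial wavelength: λ₀ = hc/E₀ = 11.7298 pm
Maximum final wavelength: λ'_max = λ₀ + 2λ_C = 11.7298 + 4.8526 = 16.5824 pm
Minimum final energy: E'_min = hc/λ'_max = 74.7684 keV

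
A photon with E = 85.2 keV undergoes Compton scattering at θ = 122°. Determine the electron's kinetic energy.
17.3163 keV

By energy conservation: K_e = E_initial - E_final

First find the scattered photon energy:
Initial wavelength: λ = hc/E = 14.5521 pm
Compton shift: Δλ = λ_C(1 - cos(122°)) = 3.7121 pm
Final wavelength: λ' = 14.5521 + 3.7121 = 18.2642 pm
Final photon energy: E' = hc/λ' = 67.8837 keV

Electron kinetic energy:
K_e = E - E' = 85.2000 - 67.8837 = 17.3163 keV

(Intermediate values are shown rounded; full precision is carried through to the final answer.)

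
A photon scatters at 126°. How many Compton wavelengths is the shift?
1.5878 λ_C

The Compton shift formula is:
Δλ = λ_C(1 - cos θ)

Dividing both sides by λ_C:
Δλ/λ_C = 1 - cos θ

For θ = 126°:
Δλ/λ_C = 1 - cos(126°)
Δλ/λ_C = 1 - -0.5878
Δλ/λ_C = 1.5878

This means the shift is 1.5878 × λ_C = 3.8525 pm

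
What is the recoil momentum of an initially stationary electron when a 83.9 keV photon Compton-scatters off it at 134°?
7.3663e-23 kg·m/s

The electron is initially at rest, so by conservation of momentum:
p⃗_e = p⃗₀ − p⃗'  (incident photon momentum minus scattered photon momentum)

Photon momentum magnitudes (p = h/λ = E/c):
λ₀ = hc/E₀ = 14.7776 pm → p₀ = h/λ₀ = 4.4839e-23 kg·m/s
Δλ = λ_C(1 − cos 134°) = 4.1118 pm
λ' = 18.8894 pm → p' = h/λ' = 3.5078e-23 kg·m/s

The scattered photon makes angle θ = 134° with the incident direction, so by the law of cosines:
|p⃗_e|² = p₀² + p'² − 2p₀p'cos θ
|p⃗_e|² = (4.4839e-23)² + (3.5078e-23)² − 2·4.4839e-23·3.5078e-23·cos(134°)
|p⃗_e| = 7.3663e-23 kg·m/s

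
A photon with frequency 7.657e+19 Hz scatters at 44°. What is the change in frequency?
1.134e+19 Hz (decrease)

Convert frequency to wavelength (c = 299792458 m/s):
λ₀ = c/f₀ = 299792458/7.657e+19 = 3.9152731e-12 m = 3.9153 pm

Calculate Compton shift:
Δλ = λ_C(1 - cos(44°)) = 0.6810 pm

Final wavelength:
λ' = λ₀ + Δλ = 3.9153 + 0.6810 = 4.5962 pm

Final frequency:
f' = c/λ' = 299792458/4.5962418e-12 = 6.5225563e+19 Hz

Frequency shift (decrease):
Δf = f₀ - f' = 7.657e+19 - 6.5225563e+19 = 1.134e+19 Hz

(Intermediate values are shown rounded; full precision is carried through to the final answer.)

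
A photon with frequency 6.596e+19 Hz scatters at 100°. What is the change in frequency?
2.541e+19 Hz (decrease)

Convert frequency to wavelength (c = 299792458 m/s):
λ₀ = c/f₀ = 299792458/6.596e+19 = 4.5450646e-12 m = 4.5451 pm

Calculate Compton shift:
Δλ = λ_C(1 - cos(100°)) = 2.8476 pm

Final wavelength:
λ' = λ₀ + Δλ = 4.5451 + 2.8476 = 7.3927 pm

Final frequency:
f' = c/λ' = 299792458/7.3926991e-12 = 4.0552504e+19 Hz

Frequency shift (decrease):
Δf = f₀ - f' = 6.596e+19 - 4.0552504e+19 = 2.541e+19 Hz

(Intermediate values are shown rounded; full precision is carried through to the final answer.)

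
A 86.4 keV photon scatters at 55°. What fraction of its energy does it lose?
0.0673 (or 6.73%)

Calculate initial and final photon energies:

Initial: E₀ = 86.4 keV → λ₀ = 14.3500 pm
Compton shift: Δλ = 1.0346 pm
Final wavelength: λ' = 15.3847 pm
Final energy: E' = 80.5895 keV

Fractional energy loss:
(E₀ - E')/E₀ = (86.4000 - 80.5895)/86.4000
= 5.8105/86.4000
= 0.0673
= 6.73%

(Intermediate values are shown rounded; full precision is carried through to the final answer.)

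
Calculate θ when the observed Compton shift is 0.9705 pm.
53.13°

From the Compton formula Δλ = λ_C(1 - cos θ), we can solve for θ:

cos θ = 1 - Δλ/λ_C

Given:
- Δλ = 0.9705 pm
- λ_C = h/(m_e·c) ≈ 2.42631024 pm

cos θ = 1 - 0.9705/2.42631024
cos θ = 1 - 0.399990
cos θ = 0.600010

θ = arccos(0.600010)
θ = 53.13°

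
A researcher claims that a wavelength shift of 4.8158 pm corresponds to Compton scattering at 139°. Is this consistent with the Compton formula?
No, inconsistent

Calculate the expected shift for θ = 139°:

Δλ_expected = λ_C(1 - cos(139°))
Δλ_expected = 2.4263 × (1 - cos(139°))
Δλ_expected = 2.4263 × 1.7547
Δλ_expected = 4.2575 pm

Given shift: 4.8158 pm
Expected shift: 4.2575 pm
Difference: 0.5583 pm

The values do not match. The given shift corresponds to θ ≈ 170.0°, not 139°.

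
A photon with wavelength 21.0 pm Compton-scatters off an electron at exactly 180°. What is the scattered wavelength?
25.8526 pm

Using the Compton formula: λ' = λ + λ_C(1 − cos θ)

For θ = 180°, cos θ = -1 (exact) = -1.0000, so:
1 − cos 180° = 1 − (-1) = 2.0000

Δλ = λ_C × 2.0000 = 2.4263 × 2.0000 = 4.8526 pm

λ' = 21.0 + 4.8526 = 25.8526 pm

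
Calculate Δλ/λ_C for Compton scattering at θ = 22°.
0.0728 λ_C

The Compton shift formula is:
Δλ = λ_C(1 - cos θ)

Dividing both sides by λ_C:
Δλ/λ_C = 1 - cos θ

For θ = 22°:
Δλ/λ_C = 1 - cos(22°)
Δλ/λ_C = 1 - 0.9272
Δλ/λ_C = 0.0728

This means the shift is 0.0728 × λ_C = 0.1767 pm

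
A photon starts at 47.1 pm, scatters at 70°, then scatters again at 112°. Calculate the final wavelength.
52.0317 pm

Apply Compton shift twice:

First scattering at θ₁ = 70°:
Δλ₁ = λ_C(1 - cos(70°))
Δλ₁ = 2.4263 × 0.6580
Δλ₁ = 1.5965 pm

After first scattering:
λ₁ = 47.1 + 1.5965 = 48.6965 pm

Second scattering at θ₂ = 112°:
Δλ₂ = λ_C(1 - cos(112°))
Δλ₂ = 2.4263 × 1.3746
Δλ₂ = 3.3352 pm

Final wavelength:
λ₂ = 48.6965 + 3.3352 = 52.0317 pm

Total shift: Δλ_total = 1.5965 + 3.3352 = 4.9317 pm

(Intermediate values are shown rounded; full precision is carried through to the final answer.)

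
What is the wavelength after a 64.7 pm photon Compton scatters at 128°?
68.6201 pm

Using the Compton scattering formula:
λ' = λ + Δλ = λ + λ_C(1 - cos θ)

Given:
- Initial wavelength λ = 64.7 pm
- Scattering angle θ = 128°
- Compton wavelength λ_C ≈ 2.4263 pm

Calculate the shift:
Δλ = 2.4263 × (1 - cos(128°))
Δλ = 2.4263 × 1.6157
Δλ = 3.9201 pm

Final wavelength:
λ' = 64.7 + 3.9201 = 68.6201 pm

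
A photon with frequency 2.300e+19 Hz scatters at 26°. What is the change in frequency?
4.253e+17 Hz (decrease)

Convert frequency to wavelength (c = 299792458 m/s):
λ₀ = c/f₀ = 299792458/2.300e+19 = 1.3034455e-11 m = 13.0345 pm

Calculate Compton shift:
Δλ = λ_C(1 - cos(26°)) = 0.2456 pm

Final wavelength:
λ' = λ₀ + Δλ = 13.0345 + 0.2456 = 13.2800 pm

Final frequency:
f' = c/λ' = 299792458/1.3280012e-11 = 2.2574713e+19 Hz

Frequency shift (decrease):
Δf = f₀ - f' = 2.300e+19 - 2.2574713e+19 = 4.253e+17 Hz

(Intermediate values are shown rounded; full precision is carried through to the final answer.)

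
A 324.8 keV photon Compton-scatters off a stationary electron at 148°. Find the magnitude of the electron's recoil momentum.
2.4495e-22 kg·m/s

The electron is initially at rest, so by conservation of momentum:
p⃗_e = p⃗₀ − p⃗'  (incident photon momentum minus scattered photon momentum)

Photon momentum magnitudes (p = h/λ = E/c):
λ₀ = hc/E₀ = 3.8172 pm → p₀ = h/λ₀ = 1.7358e-22 kg·m/s
Δλ = λ_C(1 − cos 148°) = 4.4839 pm
λ' = 8.3012 pm → p' = h/λ' = 7.9821e-23 kg·m/s

The scattered photon makes angle θ = 148° with the incident direction, so by the law of cosines:
|p⃗_e|² = p₀² + p'² − 2p₀p'cos θ
|p⃗_e|² = (1.7358e-22)² + (7.9821e-23)² − 2·1.7358e-22·7.9821e-23·cos(148°)
|p⃗_e| = 2.4495e-22 kg·m/s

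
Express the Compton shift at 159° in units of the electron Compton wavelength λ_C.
1.9336 λ_C

The Compton shift formula is:
Δλ = λ_C(1 - cos θ)

Dividing both sides by λ_C:
Δλ/λ_C = 1 - cos θ

For θ = 159°:
Δλ/λ_C = 1 - cos(159°)
Δλ/λ_C = 1 - -0.9336
Δλ/λ_C = 1.9336

This means the shift is 1.9336 × λ_C = 4.6915 pm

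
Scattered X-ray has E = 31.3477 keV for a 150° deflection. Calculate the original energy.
35.4001 keV

Convert final energy to wavelength (hc ≈ 1239.842 keV·pm):
λ' = hc/E' = 1239.842 / 31.3477 = 39.5513 pm

Calculate the Compton shift:
Δλ = λ_C(1 - cos(150°))
Δλ = 2.4263 × (1 - cos(150°))
Δλ = 4.5276 pm

Initial wavelength:
λ = λ' - Δλ = 39.5513 - 4.5276 = 35.0237 pm

Initial energy:
E = hc/λ = 1239.842 / 35.0237 = 35.4001 keV

(Intermediate values are shown rounded; full precision is carried through to the final answer.)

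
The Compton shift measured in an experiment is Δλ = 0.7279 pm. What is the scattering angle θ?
45.57°

From the Compton formula Δλ = λ_C(1 - cos θ), we can solve for θ:

cos θ = 1 - Δλ/λ_C

Given:
- Δλ = 0.7279 pm
- λ_C = h/(m_e·c) ≈ 2.42631024 pm

cos θ = 1 - 0.7279/2.42631024
cos θ = 1 - 0.300003
cos θ = 0.699997

θ = arccos(0.699997)
θ = 45.57°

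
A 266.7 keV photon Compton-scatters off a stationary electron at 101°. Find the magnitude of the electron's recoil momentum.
1.8117e-22 kg·m/s

The electron is initially at rest, so by conservation of momentum:
p⃗_e = p⃗₀ − p⃗'  (incident photon momentum minus scattered photon momentum)

Photon momentum magnitudes (p = h/λ = E/c):
λ₀ = hc/E₀ = 4.6488 pm → p₀ = h/λ₀ = 1.4253e-22 kg·m/s
Δλ = λ_C(1 − cos 101°) = 2.8893 pm
λ' = 7.5381 pm → p' = h/λ' = 8.7901e-23 kg·m/s

The scattered photon makes angle θ = 101° with the incident direction, so by the law of cosines:
|p⃗_e|² = p₀² + p'² − 2p₀p'cos θ
|p⃗_e|² = (1.4253e-22)² + (8.7901e-23)² − 2·1.4253e-22·8.7901e-23·cos(101°)
|p⃗_e| = 1.8117e-22 kg·m/s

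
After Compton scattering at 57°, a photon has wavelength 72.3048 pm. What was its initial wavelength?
71.2000 pm

From λ' = λ + Δλ, we have λ = λ' - Δλ

First calculate the Compton shift:
Δλ = λ_C(1 - cos θ)
Δλ = 2.4263 × (1 - cos(57°))
Δλ = 2.4263 × 0.4554
Δλ = 1.1048 pm

Initial wavelength:
λ = λ' - Δλ
λ = 72.3048 - 1.1048
λ = 71.2000 pm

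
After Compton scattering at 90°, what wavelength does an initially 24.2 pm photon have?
26.6263 pm

Using the Compton formula: λ' = λ + λ_C(1 − cos θ)

For θ = 90°, cos θ = 0 (exact) = 0.0000, so:
1 − cos 90° = 1 − (0) = 1.0000

Δλ = λ_C × 1.0000 = 2.4263 × 1.0000 = 2.4263 pm

λ' = 24.2 + 2.4263 = 26.6263 pm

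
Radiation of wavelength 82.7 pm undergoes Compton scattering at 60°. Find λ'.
83.9132 pm

Using the Compton formula: λ' = λ + λ_C(1 − cos θ)

For θ = 60°, cos θ = 1/2 (exact) = 0.5000, so:
1 − cos 60° = 1 − (1/2) = 0.5000

Δλ = λ_C × 0.5000 = 2.4263 × 0.5000 = 1.2132 pm

λ' = 82.7 + 1.2132 = 83.9132 pm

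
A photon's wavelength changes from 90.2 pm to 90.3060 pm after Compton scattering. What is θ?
17.00°

First find the wavelength shift:
Δλ = λ' - λ = 90.3060 - 90.2 = 0.1060 pm

Using Δλ = λ_C(1 - cos θ), with λ_C = h/(m_e·c) ≈ 2.42631024 pm:
cos θ = 1 - Δλ/λ_C
cos θ = 1 - 0.1060/2.42631024
cos θ = 0.956312

θ = arccos(0.956312)
θ = 17.00°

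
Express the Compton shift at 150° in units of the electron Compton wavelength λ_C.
1.8660 λ_C

The Compton shift formula is:
Δλ = λ_C(1 - cos θ)

Dividing both sides by λ_C:
Δλ/λ_C = 1 - cos θ

For θ = 150°:
Δλ/λ_C = 1 - cos(150°)
Δλ/λ_C = 1 - -0.8660
Δλ/λ_C = 1.8660

This means the shift is 1.8660 × λ_C = 4.5276 pm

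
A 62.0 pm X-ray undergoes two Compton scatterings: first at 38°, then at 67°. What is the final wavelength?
63.9926 pm

Apply Compton shift twice:

First scattering at θ₁ = 38°:
Δλ₁ = λ_C(1 - cos(38°))
Δλ₁ = 2.4263 × 0.2120
Δλ₁ = 0.5144 pm

After first scattering:
λ₁ = 62.0 + 0.5144 = 62.5144 pm

Second scattering at θ₂ = 67°:
Δλ₂ = λ_C(1 - cos(67°))
Δλ₂ = 2.4263 × 0.6093
Δλ₂ = 1.4783 pm

Final wavelength:
λ₂ = 62.5144 + 1.4783 = 63.9926 pm

Total shift: Δλ_total = 0.5144 + 1.4783 = 1.9926 pm

(Intermediate values are shown rounded; full precision is carried through to the final answer.)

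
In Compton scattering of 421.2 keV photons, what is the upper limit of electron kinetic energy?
262.1687 keV

Maximum energy transfer occurs at θ = 180° (backscattering).

Initial photon: E₀ = 421.2 keV → λ₀ = 2.9436 pm

Maximum Compton shift (at 180°):
Δλ_max = 2λ_C = 2 × 2.4263 = 4.8526 pm

Final wavelength:
λ' = 2.9436 + 4.8526 = 7.7962 pm

Minimum photon energy (maximum energy to electron):
E'_min = hc/λ' = 159.0313 keV

Maximum electron kinetic energy:
K_max = E₀ - E'_min = 421.2000 - 159.0313 = 262.1687 keV

(Intermediate values are shown rounded; full precision is carried through to the final answer.)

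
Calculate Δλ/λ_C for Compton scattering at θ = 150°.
1.8660 λ_C

The Compton shift formula is:
Δλ = λ_C(1 - cos θ)

Dividing both sides by λ_C:
Δλ/λ_C = 1 - cos θ

For θ = 150°:
Δλ/λ_C = 1 - cos(150°)
Δλ/λ_C = 1 - -0.8660
Δλ/λ_C = 1.8660

This means the shift is 1.8660 × λ_C = 4.5276 pm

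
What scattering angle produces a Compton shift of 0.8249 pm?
48.70°

From the Compton formula Δλ = λ_C(1 - cos θ), we can solve for θ:

cos θ = 1 - Δλ/λ_C

Given:
- Δλ = 0.8249 pm
- λ_C = h/(m_e·c) ≈ 2.42631024 pm

cos θ = 1 - 0.8249/2.42631024
cos θ = 1 - 0.339981
cos θ = 0.660019

θ = arccos(0.660019)
θ = 48.70°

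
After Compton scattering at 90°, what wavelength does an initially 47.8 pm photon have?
50.2263 pm

Using the Compton formula: λ' = λ + λ_C(1 − cos θ)

For θ = 90°, cos θ = 0 (exact) = 0.0000, so:
1 − cos 90° = 1 − (0) = 1.0000

Δλ = λ_C × 1.0000 = 2.4263 × 1.0000 = 2.4263 pm

λ' = 47.8 + 2.4263 = 50.2263 pm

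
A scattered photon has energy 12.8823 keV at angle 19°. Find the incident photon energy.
12.9000 keV

Convert final energy to wavelength (hc ≈ 1239.842 keV·pm):
λ' = hc/E' = 1239.842 / 12.8823 = 96.2438 pm

Calculate the Compton shift:
Δλ = λ_C(1 - cos(19°))
Δλ = 2.4263 × (1 - cos(19°))
Δλ = 0.1322 pm

Initial wavelength:
λ = λ' - Δλ = 96.2438 - 0.1322 = 96.1116 pm

Initial energy:
E = hc/λ = 1239.842 / 96.1116 = 12.9000 keV

(Intermediate values are shown rounded; full precision is carried through to the final answer.)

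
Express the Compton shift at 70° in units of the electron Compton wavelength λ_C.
0.6580 λ_C

The Compton shift formula is:
Δλ = λ_C(1 - cos θ)

Dividing both sides by λ_C:
Δλ/λ_C = 1 - cos θ

For θ = 70°:
Δλ/λ_C = 1 - cos(70°)
Δλ/λ_C = 1 - 0.3420
Δλ/λ_C = 0.6580

This means the shift is 0.6580 × λ_C = 1.5965 pm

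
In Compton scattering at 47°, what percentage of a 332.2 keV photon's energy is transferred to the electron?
0.1713 (or 17.13%)

Calculate initial and final photon energies:

Initial: E₀ = 332.2 keV → λ₀ = 3.7322 pm
Compton shift: Δλ = 0.7716 pm
Final wavelength: λ' = 4.5038 pm
Final energy: E' = 275.2888 keV

Fractional energy loss:
(E₀ - E')/E₀ = (332.2000 - 275.2888)/332.2000
= 56.9112/332.2000
= 0.1713
= 17.13%

(Intermediate values are shown rounded; full precision is carried through to the final answer.)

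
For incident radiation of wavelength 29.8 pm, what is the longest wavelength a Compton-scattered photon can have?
34.6526 pm (at θ = 180°)

The Compton shift is Δλ = λ_C(1 − cos θ).

Since cos θ ranges from −1 to 1, the factor (1 − cos θ) ranges from 0 to 2; the maximum shift occurs at θ = 180° (backscattering):
Δλ_max = 2λ_C = 2 × 2.4263 pm = 4.8526 pm

Maximum scattered wavelength:
λ'_max = λ₀ + Δλ_max = 29.8 + 4.8526 = 34.6526 pm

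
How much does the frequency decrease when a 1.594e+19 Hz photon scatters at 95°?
1.961e+18 Hz (decrease)

Convert frequency to wavelength (c = 299792458 m/s):
λ₀ = c/f₀ = 299792458/1.594e+19 = 1.8807557e-11 m = 18.8076 pm

Calculate Compton shift:
Δλ = λ_C(1 - cos(95°)) = 2.6378 pm

Final wavelength:
λ' = λ₀ + Δλ = 18.8076 + 2.6378 = 21.4453 pm

Final frequency:
f' = c/λ' = 299792458/2.1445334e-11 = 1.3979379e+19 Hz

Frequency shift (decrease):
Δf = f₀ - f' = 1.594e+19 - 1.3979379e+19 = 1.961e+18 Hz

(Intermediate values are shown rounded; full precision is carried through to the final answer.)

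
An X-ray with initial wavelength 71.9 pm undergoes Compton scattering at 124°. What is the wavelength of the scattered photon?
75.6831 pm

Using the Compton scattering formula:
λ' = λ + Δλ = λ + λ_C(1 - cos θ)

Given:
- Initial wavelength λ = 71.9 pm
- Scattering angle θ = 124°
- Compton wavelength λ_C ≈ 2.4263 pm

Calculate the shift:
Δλ = 2.4263 × (1 - cos(124°))
Δλ = 2.4263 × 1.5592
Δλ = 3.7831 pm

Final wavelength:
λ' = 71.9 + 3.7831 = 75.6831 pm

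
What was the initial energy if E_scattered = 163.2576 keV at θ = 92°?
243.9000 keV

Convert final energy to wavelength (hc ≈ 1239.842 keV·pm):
λ' = hc/E' = 1239.842 / 163.2576 = 7.5944 pm

Calculate the Compton shift:
Δλ = λ_C(1 - cos(92°))
Δλ = 2.4263 × (1 - cos(92°))
Δλ = 2.5110 pm

Initial wavelength:
λ = λ' - Δλ = 7.5944 - 2.5110 = 5.0834 pm

Initial energy:
E = hc/λ = 1239.842 / 5.0834 = 243.9000 keV

(Intermediate values are shown rounded; full precision is carried through to the final answer.)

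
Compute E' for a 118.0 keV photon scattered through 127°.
86.1382 keV

First convert energy to wavelength:
λ = hc/E, with hc ≈ 1239.842 keV·pm (i.e. 1239.842 eV·nm)

For E = 118.0 keV = 118000 eV:
λ = 1239.842 keV·pm / 118.0 keV
λ = 10.5071 pm

Calculate the Compton shift:
Δλ = λ_C(1 - cos(127°)) = 2.4263 × 1.6018
Δλ = 3.8865 pm

Final wavelength:
λ' = 10.5071 + 3.8865 = 14.3936 pm

Final energy:
E' = hc/λ' = 1239.842 / 14.3936 = 86.1382 keV

(Intermediate values are shown rounded; full precision is carried through to the final answer.)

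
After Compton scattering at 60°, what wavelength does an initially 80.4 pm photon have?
81.6132 pm

Using the Compton formula: λ' = λ + λ_C(1 − cos θ)

For θ = 60°, cos θ = 1/2 (exact) = 0.5000, so:
1 − cos 60° = 1 − (1/2) = 0.5000

Δλ = λ_C × 0.5000 = 2.4263 × 0.5000 = 1.2132 pm

λ' = 80.4 + 1.2132 = 81.6132 pm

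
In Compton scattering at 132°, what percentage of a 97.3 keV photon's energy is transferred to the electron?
0.2412 (or 24.12%)

Calculate initial and final photon energies:

Initial: E₀ = 97.3 keV → λ₀ = 12.7425 pm
Compton shift: Δλ = 4.0498 pm
Final wavelength: λ' = 16.7923 pm
Final energy: E' = 73.8340 keV

Fractional energy loss:
(E₀ - E')/E₀ = (97.3000 - 73.8340)/97.3000
= 23.4660/97.3000
= 0.2412
= 24.12%

(Intermediate values are shown rounded; full precision is carried through to the final answer.)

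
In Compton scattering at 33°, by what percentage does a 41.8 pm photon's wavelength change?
0.9364%

Calculate the Compton shift:
Δλ = λ_C(1 - cos(33°))
Δλ = 2.4263 × (1 - cos(33°))
Δλ = 2.4263 × 0.1613
Δλ = 0.3914 pm

Percentage change:
(Δλ/λ₀) × 100 = (0.3914/41.8) × 100
= 0.9364%

(Intermediate values are shown rounded; full precision is carried through to the final answer.)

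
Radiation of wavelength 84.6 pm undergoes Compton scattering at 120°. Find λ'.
88.2395 pm

Using the Compton formula: λ' = λ + λ_C(1 − cos θ)

For θ = 120°, cos θ = -1/2 (exact) = -0.5000, so:
1 − cos 120° = 1 − (-1/2) = 1.5000

Δλ = λ_C × 1.5000 = 2.4263 × 1.5000 = 3.6395 pm

λ' = 84.6 + 3.6395 = 88.2395 pm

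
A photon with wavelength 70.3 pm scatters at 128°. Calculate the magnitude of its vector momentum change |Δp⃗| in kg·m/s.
1.6497e-23 kg·m/s

Photon momentum magnitude is p = h/λ.

Initial momentum:
p₀ = h/λ = 6.6261e-34/7.0300e-11 = 9.4254e-24 kg·m/s

After scattering:
λ' = λ + Δλ = 70.3 + 3.9201 = 74.2201 pm
p' = h/λ' = 6.6261e-34/7.4220e-11 = 8.9276e-24 kg·m/s

Momentum is a vector; the scattered photon's direction makes angle θ = 128° with the incident direction. The magnitude of the vector change Δp⃗ = p⃗₀ − p⃗' is found from the law of cosines:
|Δp⃗|² = p₀² + p'² − 2p₀p'cos θ
|Δp⃗|² = (9.4254e-24)² + (8.9276e-24)² − 2·9.4254e-24·8.9276e-24·cos(128°)
|Δp⃗| = 1.6497e-23 kg·m/s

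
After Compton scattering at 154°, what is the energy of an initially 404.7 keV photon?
161.6341 keV

First convert energy to wavelength:
λ = hc/E, with hc ≈ 1239.842 keV·pm (i.e. 1239.842 eV·nm)

For E = 404.7 keV = 404700 eV:
λ = 1239.842 keV·pm / 404.7 keV
λ = 3.0636 pm

Calculate the Compton shift:
Δλ = λ_C(1 - cos(154°)) = 2.4263 × 1.8988
Δλ = 4.6071 pm

Final wavelength:
λ' = 3.0636 + 4.6071 = 7.6707 pm

Final energy:
E' = hc/λ' = 1239.842 / 7.6707 = 161.6341 keV

(Intermediate values are shown rounded; full precision is carried through to the final answer.)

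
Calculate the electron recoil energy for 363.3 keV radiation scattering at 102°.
167.8489 keV

By energy conservation: K_e = E_initial - E_final

First find the scattered photon energy:
Initial wavelength: λ = hc/E = 3.4127 pm
Compton shift: Δλ = λ_C(1 - cos(102°)) = 2.9308 pm
Final wavelength: λ' = 3.4127 + 2.9308 = 6.3435 pm
Final photon energy: E' = hc/λ' = 195.4511 keV

Electron kinetic energy:
K_e = E - E' = 363.3000 - 195.4511 = 167.8489 keV

(Intermediate values are shown rounded; full precision is carried through to the final answer.)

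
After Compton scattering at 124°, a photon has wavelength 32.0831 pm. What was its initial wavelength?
28.3000 pm

From λ' = λ + Δλ, we have λ = λ' - Δλ

First calculate the Compton shift:
Δλ = λ_C(1 - cos θ)
Δλ = 2.4263 × (1 - cos(124°))
Δλ = 2.4263 × 1.5592
Δλ = 3.7831 pm

Initial wavelength:
λ = λ' - Δλ
λ = 32.0831 - 3.7831
λ = 28.3000 pm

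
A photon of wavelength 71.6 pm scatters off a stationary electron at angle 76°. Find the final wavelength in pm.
73.4393 pm

Using the Compton scattering formula:
λ' = λ + Δλ = λ + λ_C(1 - cos θ)

Given:
- Initial wavelength λ = 71.6 pm
- Scattering angle θ = 76°
- Compton wavelength λ_C ≈ 2.4263 pm

Calculate the shift:
Δλ = 2.4263 × (1 - cos(76°))
Δλ = 2.4263 × 0.7581
Δλ = 1.8393 pm

Final wavelength:
λ' = 71.6 + 1.8393 = 73.4393 pm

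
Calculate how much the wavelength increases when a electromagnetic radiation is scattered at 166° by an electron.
4.7805 pm

Using the Compton scattering formula:
Δλ = λ_C(1 - cos θ)

where λ_C = h/(m_e·c) ≈ 2.4263 pm is the Compton wavelength of an electron.

For θ = 166°:
cos(166°) = -0.9703
1 - cos(166°) = 1.9703

Δλ = 2.4263 × 1.9703
Δλ = 4.7805 pm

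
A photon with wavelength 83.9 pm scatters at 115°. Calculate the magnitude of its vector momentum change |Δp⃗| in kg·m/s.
1.3059e-23 kg·m/s

Photon momentum magnitude is p = h/λ.

Initial momentum:
p₀ = h/λ = 6.6261e-34/8.3900e-11 = 7.8976e-24 kg·m/s

After scattering:
λ' = λ + Δλ = 83.9 + 3.4517 = 87.3517 pm
p' = h/λ' = 6.6261e-34/8.7352e-11 = 7.5855e-24 kg·m/s

Momentum is a vector; the scattered photon's direction makes angle θ = 115° with the incident direction. The magnitude of the vector change Δp⃗ = p⃗₀ − p⃗' is found from the law of cosines:
|Δp⃗|² = p₀² + p'² − 2p₀p'cos θ
|Δp⃗|² = (7.8976e-24)² + (7.5855e-24)² − 2·7.8976e-24·7.5855e-24·cos(115°)
|Δp⃗| = 1.3059e-23 kg·m/s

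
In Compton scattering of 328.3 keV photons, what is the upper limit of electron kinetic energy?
184.6197 keV

Maximum energy transfer occurs at θ = 180° (backscattering).

Initial photon: E₀ = 328.3 keV → λ₀ = 3.7766 pm

Maximum Compton shift (at 180°):
Δλ_max = 2λ_C = 2 × 2.4263 = 4.8526 pm

Final wavelength:
λ' = 3.7766 + 4.8526 = 8.6292 pm

Minimum photon energy (maximum energy to electron):
E'_min = hc/λ' = 143.6803 keV

Maximum electron kinetic energy:
K_max = E₀ - E'_min = 328.3000 - 143.6803 = 184.6197 keV

(Intermediate values are shown rounded; full precision is carried through to the final answer.)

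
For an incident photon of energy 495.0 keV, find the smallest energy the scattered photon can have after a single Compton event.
168.5174 keV (at θ = 180°)

The scattered photon has minimum energy when its wavelength is maximum, i.e., when the Compton shift Δλ = λ_C(1 − cos θ) is maximum. This occurs at θ = 180° (backscattering), giving Δλ_max = 2λ_C = 4.8526 pm.

Initial wavelength: λ₀ = hc/E₀ = 2.5047 pm
Maximum final wavelength: λ'_max = λ₀ + 2λ_C = 2.5047 + 4.8526 = 7.3574 pm
Minimum final energy: E'_min = hc/λ'_max = 168.5174 keV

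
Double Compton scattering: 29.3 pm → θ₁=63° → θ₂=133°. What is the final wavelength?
34.7058 pm

Apply Compton shift twice:

First scattering at θ₁ = 63°:
Δλ₁ = λ_C(1 - cos(63°))
Δλ₁ = 2.4263 × 0.5460
Δλ₁ = 1.3248 pm

After first scattering:
λ₁ = 29.3 + 1.3248 = 30.6248 pm

Second scattering at θ₂ = 133°:
Δλ₂ = λ_C(1 - cos(133°))
Δλ₂ = 2.4263 × 1.6820
Δλ₂ = 4.0810 pm

Final wavelength:
λ₂ = 30.6248 + 4.0810 = 34.7058 pm

Total shift: Δλ_total = 1.3248 + 4.0810 = 5.4058 pm

(Intermediate values are shown rounded; full precision is carried through to the final answer.)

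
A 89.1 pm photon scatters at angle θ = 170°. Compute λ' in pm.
93.9158 pm

Using the Compton scattering formula:
λ' = λ + Δλ = λ + λ_C(1 - cos θ)

Given:
- Initial wavelength λ = 89.1 pm
- Scattering angle θ = 170°
- Compton wavelength λ_C ≈ 2.4263 pm

Calculate the shift:
Δλ = 2.4263 × (1 - cos(170°))
Δλ = 2.4263 × 1.9848
Δλ = 4.8158 pm

Final wavelength:
λ' = 89.1 + 4.8158 = 93.9158 pm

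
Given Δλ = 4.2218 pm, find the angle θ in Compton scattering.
137.73°

From the Compton formula Δλ = λ_C(1 - cos θ), we can solve for θ:

cos θ = 1 - Δλ/λ_C

Given:
- Δλ = 4.2218 pm
- λ_C = h/(m_e·c) ≈ 2.42631024 pm

cos θ = 1 - 4.2218/2.42631024
cos θ = 1 - 1.740008
cos θ = -0.740008

θ = arccos(-0.740008)
θ = 137.73°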